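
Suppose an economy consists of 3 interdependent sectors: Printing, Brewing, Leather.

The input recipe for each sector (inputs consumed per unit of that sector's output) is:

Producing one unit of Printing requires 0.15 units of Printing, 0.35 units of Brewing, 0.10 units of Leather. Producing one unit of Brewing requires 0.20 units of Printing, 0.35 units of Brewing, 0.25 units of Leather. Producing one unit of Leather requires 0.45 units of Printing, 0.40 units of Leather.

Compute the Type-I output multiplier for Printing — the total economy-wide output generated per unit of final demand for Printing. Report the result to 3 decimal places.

I − A =
  [   0.85    -0.20    -0.45]
  [  -0.35     0.65     0.00]
  [  -0.10    -0.25     0.60]
Cofactors of I−A, C_ij = (−1)^(i+j)·(minor ij) (rows/columns in the sector order above):
  C_11 = (0.65)(0.60) − (0.00)(-0.25) = 0.3900
  C_12 = −[(-0.35)(0.60) − (0.00)(-0.10)] = 0.2100
  C_13 = (-0.35)(-0.25) − (0.65)(-0.10) = 0.1525
  C_21 = −[(-0.20)(0.60) − (-0.45)(-0.25)] = 0.2325
  C_22 = (0.85)(0.60) − (-0.45)(-0.10) = 0.4650
  C_23 = −[(0.85)(-0.25) − (-0.20)(-0.10)] = 0.2325
  C_31 = (-0.20)(0.00) − (-0.45)(0.65) = 0.2925
  C_32 = −[(0.85)(0.00) − (-0.45)(-0.35)] = 0.1575
  C_33 = (0.85)(0.65) − (-0.20)(-0.35) = 0.4825
det(I−A) = Σ_j (I−A)_1j·C_1j = (0.85)(0.3900) + (-0.20)(0.2100) + (-0.45)(0.1525) = 0.220875
adj(I−A) = Cᵀ =
  [ 0.3900   0.2325   0.2925]
  [ 0.2100   0.4650   0.1575]
  [ 0.1525   0.2325   0.4825]
(I − A)⁻¹ = adj(I−A) / det(I−A) ≈
  [   1.7657     1.0526     1.3243]
  [   0.9508     2.1053     0.7131]
  [   0.6904     1.0526     2.1845]
The output multiplier for sector j is the column-j sum of the Leontief inverse (I − A)⁻¹ = adj(I−A) / det(I−A).
Column 1 of adj(I−A): (0.3900, 0.2100, 0.1525); det(I−A) = 0.220875.
m_1 = (0.3900 + 0.2100 + 0.1525) / 0.220875 = 0.7525 / 0.220875 ≈ 3.407.

m_1 = 3.407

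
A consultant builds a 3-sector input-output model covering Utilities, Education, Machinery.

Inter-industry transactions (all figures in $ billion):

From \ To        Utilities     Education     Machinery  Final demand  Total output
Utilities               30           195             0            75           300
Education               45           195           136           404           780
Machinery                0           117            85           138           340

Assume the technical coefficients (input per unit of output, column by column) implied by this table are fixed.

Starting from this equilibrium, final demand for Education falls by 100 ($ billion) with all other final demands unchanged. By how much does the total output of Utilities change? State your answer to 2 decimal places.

Technical coefficients a_ij = z_ij / X_j:
  a_11 = 30/300 = 0.10, a_21 = 45/300 = 0.15, a_31 = 0/300 = 0.00
  a_12 = 195/780 = 0.25, a_22 = 195/780 = 0.25, a_32 = 117/780 = 0.15
  a_13 = 0/340 = 0.00, a_23 = 136/340 = 0.40, a_33 = 85/340 = 0.25
I − A =
  [   0.90    -0.25     0.00]
  [  -0.15     0.75    -0.40]
  [   0.00    -0.15     0.75]
Cofactors of I−A, C_ij = (−1)^(i+j)·(minor ij) (rows/columns in the sector order above):
  C_11 = (0.75)(0.75) − (-0.40)(-0.15) = 0.5025
  C_12 = −[(-0.15)(0.75) − (-0.40)(0.00)] = 0.1125
  C_13 = (-0.15)(-0.15) − (0.75)(0.00) = 0.0225
  C_21 = −[(-0.25)(0.75) − (0.00)(-0.15)] = 0.1875
  C_22 = (0.90)(0.75) − (0.00)(0.00) = 0.6750
  C_23 = −[(0.90)(-0.15) − (-0.25)(0.00)] = 0.1350
  C_31 = (-0.25)(-0.40) − (0.00)(0.75) = 0.1000
  C_32 = −[(0.90)(-0.40) − (0.00)(-0.15)] = 0.3600
  C_33 = (0.90)(0.75) − (-0.25)(-0.15) = 0.6375
det(I−A) = Σ_j (I−A)_1j·C_1j = (0.90)(0.5025) + (-0.25)(0.1125) + (0.00)(0.0225) = 0.424125
adj(I−A) = Cᵀ =
  [ 0.5025   0.1875   0.1000]
  [ 0.1125   0.6750   0.3600]
  [ 0.0225   0.1350   0.6375]
(I − A)⁻¹ = adj(I−A) / det(I−A) ≈
  [   1.1848     0.4421     0.2358]
  [   0.2653     1.5915     0.8488]
  [   0.0531     0.3183     1.5031]
Δx = (I − A)⁻¹ Δd with Δd having -100 in the Education component and 0 elsewhere.
So Δx_1 = L_12 · (-100), where L_12 = adj(I−A)_12 / det(I−A) = 0.1875 / 0.424125.
Δx_1 = 0.1875 × (-100) / 0.424125 = -18.75 / 0.424125 ≈ -44.21.

Δx_1 = -44.21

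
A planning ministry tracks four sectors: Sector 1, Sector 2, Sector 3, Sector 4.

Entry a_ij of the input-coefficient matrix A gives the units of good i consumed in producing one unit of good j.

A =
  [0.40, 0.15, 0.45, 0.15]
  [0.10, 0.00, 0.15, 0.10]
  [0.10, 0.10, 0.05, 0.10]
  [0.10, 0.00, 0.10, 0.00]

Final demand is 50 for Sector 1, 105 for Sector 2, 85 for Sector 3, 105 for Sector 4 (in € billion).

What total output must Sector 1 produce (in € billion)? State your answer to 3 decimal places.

x_1 = 276.983

I − A =
  [   0.60    -0.15    -0.45    -0.15]
  [  -0.10     1.00    -0.15    -0.10]
  [  -0.10    -0.10     0.95    -0.10]
  [  -0.10     0.00    -0.10     1.00]
Compute the cofactors C_ij = (−1)^(i+j)·(3×3 minor ij) of I−A; the adjugate is their transpose:
adj(I−A) = Cᵀ =
  [ 0.92400   0.18750   0.48900   0.20625]
  [ 0.12100   0.49875   0.14475   0.08250]
  [ 0.12100   0.07500   0.56850   0.08250]
  [ 0.10450   0.02625   0.10575   0.49500]
det(I−A) = Σ_j (I−A)_1j·C_1j = (0.60)(0.92400) + (-0.15)(0.12100) + (-0.45)(0.12100) + (-0.15)(0.10450) = 0.466125
(I − A)⁻¹ = adj(I−A) / det(I−A) ≈
  [   1.9823     0.4023     1.0491     0.4425]
  [   0.2596     1.0700     0.3105     0.1770]
  [   0.2596     0.1609     1.2196     0.1770]
  [   0.2242     0.0563     0.2269     1.0619]
x = (I − A)⁻¹ d = adj(I−A)·d / det(I−A), with det(I−A) = 0.466125:
  x_1 = (0.92400·50 + 0.18750·105 + 0.48900·85 + 0.20625·105) / 0.466125 = 129.10875 / 0.466125 ≈ 276.983
  x_2 = (0.12100·50 + 0.49875·105 + 0.14475·85 + 0.08250·105) / 0.466125 = 79.385 / 0.466125 ≈ 170.308
  x_3 = (0.12100·50 + 0.07500·105 + 0.56850·85 + 0.08250·105) / 0.466125 = 70.91 / 0.466125 ≈ 152.127
  x_4 = (0.10450·50 + 0.02625·105 + 0.10575·85 + 0.49500·105) / 0.466125 = 68.945 / 0.466125 ≈ 147.911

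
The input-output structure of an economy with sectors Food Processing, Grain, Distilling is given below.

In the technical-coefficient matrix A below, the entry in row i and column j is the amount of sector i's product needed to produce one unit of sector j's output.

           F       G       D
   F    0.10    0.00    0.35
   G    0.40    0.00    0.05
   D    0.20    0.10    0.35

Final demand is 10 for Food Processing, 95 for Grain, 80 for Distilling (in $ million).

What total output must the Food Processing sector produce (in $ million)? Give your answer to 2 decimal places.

x_F = 76.08

I − A =
  [   0.90     0.00    -0.35]
  [  -0.40     1.00    -0.05]
  [  -0.20    -0.10     0.65]
Cofactors of I−A, C_ij = (−1)^(i+j)·(minor ij) (rows/columns in the sector order above):
  C_11 = (1.00)(0.65) − (-0.05)(-0.10) = 0.6450
  C_12 = −[(-0.40)(0.65) − (-0.05)(-0.20)] = 0.2700
  C_13 = (-0.40)(-0.10) − (1.00)(-0.20) = 0.2400
  C_21 = −[(0.00)(0.65) − (-0.35)(-0.10)] = 0.0350
  C_22 = (0.90)(0.65) − (-0.35)(-0.20) = 0.5150
  C_23 = −[(0.90)(-0.10) − (0.00)(-0.20)] = 0.0900
  C_31 = (0.00)(-0.05) − (-0.35)(1.00) = 0.3500
  C_32 = −[(0.90)(-0.05) − (-0.35)(-0.40)] = 0.1850
  C_33 = (0.90)(1.00) − (0.00)(-0.40) = 0.9000
det(I−A) = Σ_j (I−A)_1j·C_1j = (0.90)(0.6450) + (0.00)(0.2700) + (-0.35)(0.2400) = 0.4965
adj(I−A) = Cᵀ =
  [ 0.6450   0.0350   0.3500]
  [ 0.2700   0.5150   0.1850]
  [ 0.2400   0.0900   0.9000]
(I − A)⁻¹ = adj(I−A) / det(I−A) ≈
  [   1.2991     0.0705     0.7049]
  [   0.5438     1.0373     0.3726]
  [   0.4834     0.1813     1.8127]
x = (I − A)⁻¹ d = adj(I−A)·d / det(I−A), with det(I−A) = 0.4965:
  x_F = (0.6450·10 + 0.0350·95 + 0.3500·80) / 0.4965 = 37.775 / 0.4965 ≈ 76.08
  x_G = (0.2700·10 + 0.5150·95 + 0.1850·80) / 0.4965 = 66.425 / 0.4965 ≈ 133.79
  x_D = (0.2400·10 + 0.0900·95 + 0.9000·80) / 0.4965 = 82.95 / 0.4965 ≈ 167.07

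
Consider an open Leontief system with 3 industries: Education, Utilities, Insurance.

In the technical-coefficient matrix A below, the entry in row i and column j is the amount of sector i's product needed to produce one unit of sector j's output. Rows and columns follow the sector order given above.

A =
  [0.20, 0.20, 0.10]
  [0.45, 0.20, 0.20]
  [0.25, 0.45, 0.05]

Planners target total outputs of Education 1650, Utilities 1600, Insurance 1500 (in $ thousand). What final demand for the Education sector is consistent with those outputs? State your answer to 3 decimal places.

d_E = 850.000

I − A =
  [   0.80    -0.20    -0.10]
  [  -0.45     0.80    -0.20]
  [  -0.25    -0.45     0.95]
d = (I − A) x:
  d_E = (+0.80)·1650 + (-0.20)·1600 + (-0.10)·1500 = 850.000
  d_U = (-0.45)·1650 + (+0.80)·1600 + (-0.20)·1500 = 237.500
  d_I = (-0.25)·1650 + (-0.45)·1600 + (+0.95)·1500 = 292.500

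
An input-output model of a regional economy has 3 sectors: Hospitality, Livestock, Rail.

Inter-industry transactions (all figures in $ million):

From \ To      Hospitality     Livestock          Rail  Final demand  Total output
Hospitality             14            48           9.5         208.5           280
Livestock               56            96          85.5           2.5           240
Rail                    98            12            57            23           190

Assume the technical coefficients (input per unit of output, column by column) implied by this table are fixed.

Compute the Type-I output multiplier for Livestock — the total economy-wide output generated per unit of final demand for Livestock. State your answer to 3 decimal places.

Technical coefficients a_ij = z_ij / X_j:
  a_11 = 14/280 = 0.05, a_21 = 56/280 = 0.20, a_31 = 98/280 = 0.35
  a_12 = 48/240 = 0.20, a_22 = 96/240 = 0.40, a_32 = 12/240 = 0.05
  a_13 = 9.5/190 = 0.05, a_23 = 85.5/190 = 0.45, a_33 = 57/190 = 0.30
I − A =
  [   0.95    -0.20    -0.05]
  [  -0.20     0.60    -0.45]
  [  -0.35    -0.05     0.70]
Cofactors of I−A, C_ij = (−1)^(i+j)·(minor ij) (rows/columns in the sector order above):
  C_11 = (0.60)(0.70) − (-0.45)(-0.05) = 0.3975
  C_12 = −[(-0.20)(0.70) − (-0.45)(-0.35)] = 0.2975
  C_13 = (-0.20)(-0.05) − (0.60)(-0.35) = 0.2200
  C_21 = −[(-0.20)(0.70) − (-0.05)(-0.05)] = 0.1425
  C_22 = (0.95)(0.70) − (-0.05)(-0.35) = 0.6475
  C_23 = −[(0.95)(-0.05) − (-0.20)(-0.35)] = 0.1175
  C_31 = (-0.20)(-0.45) − (-0.05)(0.60) = 0.1200
  C_32 = −[(0.95)(-0.45) − (-0.05)(-0.20)] = 0.4375
  C_33 = (0.95)(0.60) − (-0.20)(-0.20) = 0.5300
det(I−A) = Σ_j (I−A)_1j·C_1j = (0.95)(0.3975) + (-0.20)(0.2975) + (-0.05)(0.2200) = 0.307125
adj(I−A) = Cᵀ =
  [ 0.3975   0.1425   0.1200]
  [ 0.2975   0.6475   0.4375]
  [ 0.2200   0.1175   0.5300]
(I − A)⁻¹ = adj(I−A) / det(I−A) ≈
  [   1.2943     0.4640     0.3907]
  [   0.9687     2.1083     1.4245]
  [   0.7163     0.3826     1.7257]
The output multiplier for sector j is the column-j sum of the Leontief inverse (I − A)⁻¹ = adj(I−A) / det(I−A).
Column 2 of adj(I−A): (0.1425, 0.6475, 0.1175); det(I−A) = 0.307125.
m_2 = (0.1425 + 0.6475 + 0.1175) / 0.307125 = 0.9075 / 0.307125 ≈ 2.955.

m_2 = 2.955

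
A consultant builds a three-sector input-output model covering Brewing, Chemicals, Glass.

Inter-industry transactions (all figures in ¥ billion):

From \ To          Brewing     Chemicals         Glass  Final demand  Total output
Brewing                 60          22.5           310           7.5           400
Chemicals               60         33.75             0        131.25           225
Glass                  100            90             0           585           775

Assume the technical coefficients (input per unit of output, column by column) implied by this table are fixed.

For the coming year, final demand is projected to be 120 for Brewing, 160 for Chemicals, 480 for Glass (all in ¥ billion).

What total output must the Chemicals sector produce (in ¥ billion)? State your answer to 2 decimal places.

Technical coefficients a_ij = z_ij / X_j:
  a_BB = 60/400 = 0.15, a_CB = 60/400 = 0.15, a_GB = 100/400 = 0.25
  a_BC = 22.5/225 = 0.10, a_CC = 33.75/225 = 0.15, a_GC = 90/225 = 0.40
  a_BG = 310/775 = 0.40, a_CG = 0/775 = 0.00, a_GG = 0/775 = 0.00
I − A =
  [   0.85    -0.10    -0.40]
  [  -0.15     0.85     0.00]
  [  -0.25    -0.40     1.00]
Cofactors of I−A, C_ij = (−1)^(i+j)·(minor ij) (rows/columns in the sector order above):
  C_11 = (0.85)(1.00) − (0.00)(-0.40) = 0.8500
  C_12 = −[(-0.15)(1.00) − (0.00)(-0.25)] = 0.1500
  C_13 = (-0.15)(-0.40) − (0.85)(-0.25) = 0.2725
  C_21 = −[(-0.10)(1.00) − (-0.40)(-0.40)] = 0.2600
  C_22 = (0.85)(1.00) − (-0.40)(-0.25) = 0.7500
  C_23 = −[(0.85)(-0.40) − (-0.10)(-0.25)] = 0.3650
  C_31 = (-0.10)(0.00) − (-0.40)(0.85) = 0.3400
  C_32 = −[(0.85)(0.00) − (-0.40)(-0.15)] = 0.0600
  C_33 = (0.85)(0.85) − (-0.10)(-0.15) = 0.7075
det(I−A) = Σ_j (I−A)_1j·C_1j = (0.85)(0.8500) + (-0.10)(0.1500) + (-0.40)(0.2725) = 0.5985
adj(I−A) = Cᵀ =
  [ 0.8500   0.2600   0.3400]
  [ 0.1500   0.7500   0.0600]
  [ 0.2725   0.3650   0.7075]
(I − A)⁻¹ = adj(I−A) / det(I−A) ≈
  [   1.4202     0.4344     0.5681]
  [   0.2506     1.2531     0.1003]
  [   0.4553     0.6099     1.1821]
x = (I − A)⁻¹ d = adj(I−A)·d / det(I−A), with det(I−A) = 0.5985:
  x_B = (0.8500·120 + 0.2600·160 + 0.3400·480) / 0.5985 = 306.80 / 0.5985 ≈ 512.61
  x_C = (0.1500·120 + 0.7500·160 + 0.0600·480) / 0.5985 = 166.80 / 0.5985 ≈ 278.70
  x_G = (0.2725·120 + 0.3650·160 + 0.7075·480) / 0.5985 = 430.70 / 0.5985 ≈ 719.63

x_C = 278.70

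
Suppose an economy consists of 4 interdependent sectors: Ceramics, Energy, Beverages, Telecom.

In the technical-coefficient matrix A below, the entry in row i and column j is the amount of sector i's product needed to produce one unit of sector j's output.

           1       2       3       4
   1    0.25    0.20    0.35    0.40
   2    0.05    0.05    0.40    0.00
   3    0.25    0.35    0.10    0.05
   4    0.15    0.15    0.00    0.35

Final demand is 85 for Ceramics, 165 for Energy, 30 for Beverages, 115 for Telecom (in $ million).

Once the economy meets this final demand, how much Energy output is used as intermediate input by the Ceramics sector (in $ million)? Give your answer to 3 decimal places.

I − A =
  [   0.75    -0.20    -0.35    -0.40]
  [  -0.05     0.95    -0.40     0.00]
  [  -0.25    -0.35     0.90    -0.05]
  [  -0.15    -0.15     0.00     0.65]
Compute the cofactors C_ij = (−1)^(i+j)·(3×3 minor ij) of I−A; the adjugate is their transpose:
adj(I−A) = Cᵀ =
  [ 0.461750   0.253250   0.292125   0.306625]
  [ 0.097250   0.325250   0.182375   0.073875]
  [ 0.173250   0.204250   0.396625   0.137125]
  [ 0.129000   0.133500   0.109500   0.418000]
det(I−A) = Σ_j (I−A)_1j·C_1j = (0.75)(0.461750) + (-0.20)(0.097250) + (-0.35)(0.173250) + (-0.40)(0.129000) = 0.214625
(I − A)⁻¹ = adj(I−A) / det(I−A) ≈
  [   2.1514     1.1800     1.3611     1.4287]
  [   0.4531     1.5154     0.8497     0.3442]
  [   0.8072     0.9517     1.8480     0.6389]
  [   0.6010     0.6220     0.5102     1.9476]
First solve x = (I − A)⁻¹ d = adj(I−A)·d / det(I−A); in particular x_1 = (0.461750·85 + 0.253250·165 + 0.292125·30 + 0.306625·115) / 0.214625 = 125.060625 / 0.214625 ≈ 582.69365.
Intermediate flow from 2 to 1: z_21 = a_21 · x_1 = 0.05 × 125.060625 / 0.214625 = 6.25303125 / 0.214625 ≈ 29.135.

z_21 = 29.135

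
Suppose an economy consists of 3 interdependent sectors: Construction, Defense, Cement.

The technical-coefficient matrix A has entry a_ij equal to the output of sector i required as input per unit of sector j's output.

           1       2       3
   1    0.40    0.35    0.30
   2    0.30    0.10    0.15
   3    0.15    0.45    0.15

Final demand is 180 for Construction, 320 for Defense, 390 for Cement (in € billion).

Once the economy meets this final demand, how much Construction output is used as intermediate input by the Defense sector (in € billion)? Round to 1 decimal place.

z_12 = 391.6

I − A =
  [   0.60    -0.35    -0.30]
  [  -0.30     0.90    -0.15]
  [  -0.15    -0.45     0.85]
Cofactors of I−A, C_ij = (−1)^(i+j)·(minor ij) (rows/columns in the sector order above):
  C_11 = (0.90)(0.85) − (-0.15)(-0.45) = 0.6975
  C_12 = −[(-0.30)(0.85) − (-0.15)(-0.15)] = 0.2775
  C_13 = (-0.30)(-0.45) − (0.90)(-0.15) = 0.2700
  C_21 = −[(-0.35)(0.85) − (-0.30)(-0.45)] = 0.4325
  C_22 = (0.60)(0.85) − (-0.30)(-0.15) = 0.4650
  C_23 = −[(0.60)(-0.45) − (-0.35)(-0.15)] = 0.3225
  C_31 = (-0.35)(-0.15) − (-0.30)(0.90) = 0.3225
  C_32 = −[(0.60)(-0.15) − (-0.30)(-0.30)] = 0.1800
  C_33 = (0.60)(0.90) − (-0.35)(-0.30) = 0.4350
det(I−A) = Σ_j (I−A)_1j·C_1j = (0.60)(0.6975) + (-0.35)(0.2775) + (-0.30)(0.2700) = 0.240375
adj(I−A) = Cᵀ =
  [ 0.6975   0.4325   0.3225]
  [ 0.2775   0.4650   0.1800]
  [ 0.2700   0.3225   0.4350]
(I − A)⁻¹ = adj(I−A) / det(I−A) ≈
  [   2.9017     1.7993     1.3417]
  [   1.1544     1.9345     0.7488]
  [   1.1232     1.3417     1.8097]
First solve x = (I − A)⁻¹ d = adj(I−A)·d / det(I−A); in particular x_2 = (0.2775·180 + 0.4650·320 + 0.1800·390) / 0.240375 = 268.95 / 0.240375 ≈ 1118.877.
Intermediate flow from 1 to 2: z_12 = a_12 · x_2 = 0.35 × 268.95 / 0.240375 = 94.1325 / 0.240375 ≈ 391.6.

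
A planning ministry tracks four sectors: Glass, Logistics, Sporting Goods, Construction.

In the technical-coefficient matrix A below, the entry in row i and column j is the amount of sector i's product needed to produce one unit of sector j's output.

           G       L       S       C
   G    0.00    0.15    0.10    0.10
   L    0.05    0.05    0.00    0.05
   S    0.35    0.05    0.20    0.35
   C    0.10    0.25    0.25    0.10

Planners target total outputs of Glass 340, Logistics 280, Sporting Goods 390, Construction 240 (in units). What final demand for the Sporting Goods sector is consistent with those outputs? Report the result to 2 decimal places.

d_S = 95.00

I − A =
  [   1.00    -0.15    -0.10    -0.10]
  [  -0.05     0.95     0.00    -0.05]
  [  -0.35    -0.05     0.80    -0.35]
  [  -0.10    -0.25    -0.25     0.90]
d = (I − A) x:
  d_G = (+1.00)·340 + (-0.15)·280 + (-0.10)·390 + (-0.10)·240 = 235.00
  d_L = (-0.05)·340 + (+0.95)·280 + (+0.00)·390 + (-0.05)·240 = 237.00
  d_S = (-0.35)·340 + (-0.05)·280 + (+0.80)·390 + (-0.35)·240 = 95.00
  d_C = (-0.10)·340 + (-0.25)·280 + (-0.25)·390 + (+0.90)·240 = 14.50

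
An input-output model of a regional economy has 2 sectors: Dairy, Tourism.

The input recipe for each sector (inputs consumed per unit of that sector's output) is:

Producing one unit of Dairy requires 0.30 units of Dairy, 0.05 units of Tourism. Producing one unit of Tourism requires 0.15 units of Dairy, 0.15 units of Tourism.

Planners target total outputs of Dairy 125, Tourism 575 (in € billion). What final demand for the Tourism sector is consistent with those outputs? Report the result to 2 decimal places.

I − A =
  [   0.70    -0.15]
  [  -0.05     0.85]
d = (I − A) x:
  d_D = (+0.70)·125 + (-0.15)·575 = 1.25
  d_T = (-0.05)·125 + (+0.85)·575 = 482.50

d_T = 482.50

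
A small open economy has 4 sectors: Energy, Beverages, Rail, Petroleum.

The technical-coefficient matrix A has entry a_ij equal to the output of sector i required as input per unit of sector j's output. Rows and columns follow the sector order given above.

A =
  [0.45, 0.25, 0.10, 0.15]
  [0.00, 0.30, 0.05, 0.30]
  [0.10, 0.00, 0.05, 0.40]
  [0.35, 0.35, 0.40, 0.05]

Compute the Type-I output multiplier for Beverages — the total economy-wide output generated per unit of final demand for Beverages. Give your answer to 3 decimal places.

I − A =
  [   0.55    -0.25    -0.10    -0.15]
  [   0.00     0.70    -0.05    -0.30]
  [  -0.10     0.00     0.95    -0.40]
  [  -0.35    -0.35    -0.40     0.95]
Compute the cofactors C_ij = (−1)^(i+j)·(3×3 minor ij) of I−A; the adjugate is their transpose:
adj(I−A) = Cᵀ =
  [ 0.4130   0.2495   0.1425   0.2040]
  [ 0.1235   0.3290   0.1000   0.1655]
  [ 0.1540   0.1410   0.2450   0.1720]
  [ 0.2625   0.2725   0.1925   0.3575]
det(I−A) = Σ_j (I−A)_1j·C_1j = (0.55)(0.4130) + (-0.25)(0.1235) + (-0.10)(0.1540) + (-0.15)(0.2625) = 0.1415
(I − A)⁻¹ = adj(I−A) / det(I−A) ≈
  [   2.9187     1.7633     1.0071     1.4417]
  [   0.8728     2.3251     0.7067     1.1696]
  [   1.0883     0.9965     1.7314     1.2155]
  [   1.8551     1.9258     1.3604     2.5265]
The output multiplier for sector j is the column-j sum of the Leontief inverse (I − A)⁻¹ = adj(I−A) / det(I−A).
Column B of adj(I−A): (0.2495, 0.3290, 0.1410, 0.2725); det(I−A) = 0.1415.
m_B = (0.2495 + 0.3290 + 0.1410 + 0.2725) / 0.1415 = 0.992 / 0.1415 ≈ 7.011.

m_B = 7.011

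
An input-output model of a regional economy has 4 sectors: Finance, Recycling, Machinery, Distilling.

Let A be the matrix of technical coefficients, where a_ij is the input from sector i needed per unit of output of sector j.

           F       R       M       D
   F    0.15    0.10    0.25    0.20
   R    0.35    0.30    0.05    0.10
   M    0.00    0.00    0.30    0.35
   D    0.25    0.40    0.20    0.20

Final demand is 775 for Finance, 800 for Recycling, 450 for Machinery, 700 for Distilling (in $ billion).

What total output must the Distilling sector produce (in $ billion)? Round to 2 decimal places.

I − A =
  [   0.85    -0.10    -0.25    -0.20]
  [  -0.35     0.70    -0.05    -0.10]
  [   0.00     0.00     0.70    -0.35]
  [  -0.25    -0.40    -0.20     0.80]
Compute the cofactors C_ij = (−1)^(i+j)·(3×3 minor ij) of I−A; the adjugate is their transpose:
adj(I−A) = Cᵀ =
  [ 0.308000   0.140000   0.168000   0.168000]
  [ 0.193375   0.359625   0.138750   0.154000]
  [ 0.110250   0.127750   0.348500   0.196000]
  [ 0.220500   0.255500   0.209000   0.392000]
det(I−A) = Σ_j (I−A)_1j·C_1j = (0.85)(0.308000) + (-0.10)(0.193375) + (-0.25)(0.110250) + (-0.20)(0.220500) = 0.1708
(I − A)⁻¹ = adj(I−A) / det(I−A) ≈
  [   1.8033     0.8197     0.9836     0.9836]
  [   1.1322     2.1055     0.8124     0.9016]
  [   0.6455     0.7480     2.0404     1.1475]
  [   1.2910     1.4959     1.2237     2.2951]
x = (I − A)⁻¹ d = adj(I−A)·d / det(I−A), with det(I−A) = 0.1708:
  x_F = (0.308000·775 + 0.140000·800 + 0.168000·450 + 0.168000·700) / 0.1708 = 543.90 / 0.1708 ≈ 3184.43
  x_R = (0.193375·775 + 0.359625·800 + 0.138750·450 + 0.154000·700) / 0.1708 = 607.803125 / 0.1708 ≈ 3558.57
  x_M = (0.110250·775 + 0.127750·800 + 0.348500·450 + 0.196000·700) / 0.1708 = 481.66875 / 0.1708 ≈ 2820.07
  x_D = (0.220500·775 + 0.255500·800 + 0.209000·450 + 0.392000·700) / 0.1708 = 743.7375 / 0.1708 ≈ 4354.44

x_D = 4354.44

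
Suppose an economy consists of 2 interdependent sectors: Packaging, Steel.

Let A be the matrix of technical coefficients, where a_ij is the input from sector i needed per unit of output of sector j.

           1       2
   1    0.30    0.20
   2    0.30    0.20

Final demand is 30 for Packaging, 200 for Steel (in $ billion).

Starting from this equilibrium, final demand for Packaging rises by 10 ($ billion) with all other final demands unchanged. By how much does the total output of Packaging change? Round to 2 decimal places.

I − A =
  [   0.70    -0.20]
  [  -0.30     0.80]
det(I−A) = (0.70)(0.80) − (-0.20)(-0.30) = 0.5000
adj(I−A) = [[0.80, 0.20], [0.30, 0.70]]
(I − A)⁻¹ = adj(I−A) / det(I−A) ≈
  [   1.6000     0.4000]
  [   0.6000     1.4000]
Δx = (I − A)⁻¹ Δd with Δd having +10 in the Packaging component and 0 elsewhere.
So Δx_1 = L_11 · (+10), where L_11 = adj(I−A)_11 / det(I−A) = 0.80 / 0.5000.
Δx_1 = 0.80 × (+10) / 0.5000 = 8.00 / 0.5000 = 16.00.

Δx_1 = 16.00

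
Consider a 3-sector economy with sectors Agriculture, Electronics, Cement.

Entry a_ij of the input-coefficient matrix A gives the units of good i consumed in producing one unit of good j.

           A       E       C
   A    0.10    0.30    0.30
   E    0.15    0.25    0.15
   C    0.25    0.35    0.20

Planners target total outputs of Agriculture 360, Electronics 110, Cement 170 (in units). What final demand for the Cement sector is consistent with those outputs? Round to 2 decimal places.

I − A =
  [   0.90    -0.30    -0.30]
  [  -0.15     0.75    -0.15]
  [  -0.25    -0.35     0.80]
d = (I − A) x:
  d_A = (+0.90)·360 + (-0.30)·110 + (-0.30)·170 = 240.00
  d_E = (-0.15)·360 + (+0.75)·110 + (-0.15)·170 = 3.00
  d_C = (-0.25)·360 + (-0.35)·110 + (+0.80)·170 = 7.50

d_C = 7.50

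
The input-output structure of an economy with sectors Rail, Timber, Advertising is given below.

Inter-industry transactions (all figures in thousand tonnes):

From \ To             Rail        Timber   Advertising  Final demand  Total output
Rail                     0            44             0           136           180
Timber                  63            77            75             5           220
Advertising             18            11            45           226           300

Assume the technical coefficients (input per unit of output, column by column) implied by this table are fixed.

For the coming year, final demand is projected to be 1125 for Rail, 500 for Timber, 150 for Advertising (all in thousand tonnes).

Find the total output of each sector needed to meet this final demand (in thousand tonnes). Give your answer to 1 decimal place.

x_R = 1472.1, x_T = 1735.7, x_A = 451.8

Technical coefficients a_ij = z_ij / X_j:
  a_RR = 0/180 = 0.00, a_TR = 63/180 = 0.35, a_AR = 18/180 = 0.10
  a_RT = 44/220 = 0.20, a_TT = 77/220 = 0.35, a_AT = 11/220 = 0.05
  a_RA = 0/300 = 0.00, a_TA = 75/300 = 0.25, a_AA = 45/300 = 0.15
I − A =
  [   1.00    -0.20     0.00]
  [  -0.35     0.65    -0.25]
  [  -0.10    -0.05     0.85]
Cofactors of I−A, C_ij = (−1)^(i+j)·(minor ij) (rows/columns in the sector order above):
  C_11 = (0.65)(0.85) − (-0.25)(-0.05) = 0.5400
  C_12 = −[(-0.35)(0.85) − (-0.25)(-0.10)] = 0.3225
  C_13 = (-0.35)(-0.05) − (0.65)(-0.10) = 0.0825
  C_21 = −[(-0.20)(0.85) − (0.00)(-0.05)] = 0.1700
  C_22 = (1.00)(0.85) − (0.00)(-0.10) = 0.8500
  C_23 = −[(1.00)(-0.05) − (-0.20)(-0.10)] = 0.0700
  C_31 = (-0.20)(-0.25) − (0.00)(0.65) = 0.0500
  C_32 = −[(1.00)(-0.25) − (0.00)(-0.35)] = 0.2500
  C_33 = (1.00)(0.65) − (-0.20)(-0.35) = 0.5800
det(I−A) = Σ_j (I−A)_1j·C_1j = (1.00)(0.5400) + (-0.20)(0.3225) + (0.00)(0.0825) = 0.4755
adj(I−A) = Cᵀ =
  [ 0.5400   0.1700   0.0500]
  [ 0.3225   0.8500   0.2500]
  [ 0.0825   0.0700   0.5800]
(I − A)⁻¹ = adj(I−A) / det(I−A) ≈
  [   1.1356     0.3575     0.1052]
  [   0.6782     1.7876     0.5258]
  [   0.1735     0.1472     1.2198]
x = (I − A)⁻¹ d = adj(I−A)·d / det(I−A), with det(I−A) = 0.4755:
  x_R = (0.5400·1125 + 0.1700·500 + 0.0500·150) / 0.4755 = 700.00 / 0.4755 ≈ 1472.1
  x_T = (0.3225·1125 + 0.8500·500 + 0.2500·150) / 0.4755 = 825.3125 / 0.4755 ≈ 1735.7
  x_A = (0.0825·1125 + 0.0700·500 + 0.5800·150) / 0.4755 = 214.8125 / 0.4755 ≈ 451.8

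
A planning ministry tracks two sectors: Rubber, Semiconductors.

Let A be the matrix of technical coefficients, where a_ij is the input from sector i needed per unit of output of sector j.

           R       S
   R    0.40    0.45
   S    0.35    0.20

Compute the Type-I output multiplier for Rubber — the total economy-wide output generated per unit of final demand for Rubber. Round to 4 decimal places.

m_R = 3.5659

I − A =
  [   0.60    -0.45]
  [  -0.35     0.80]
det(I−A) = (0.60)(0.80) − (-0.45)(-0.35) = 0.3225
adj(I−A) = [[0.80, 0.45], [0.35, 0.60]]
(I − A)⁻¹ = adj(I−A) / det(I−A) ≈
  [   2.48062     1.39535]
  [   1.08527     1.86047]
The output multiplier for sector j is the column-j sum of the Leontief inverse (I − A)⁻¹ = adj(I−A) / det(I−A).
Column R of adj(I−A): (0.80, 0.35); det(I−A) = 0.3225.
m_R = (0.80 + 0.35) / 0.3225 = 1.15 / 0.3225 ≈ 3.5659.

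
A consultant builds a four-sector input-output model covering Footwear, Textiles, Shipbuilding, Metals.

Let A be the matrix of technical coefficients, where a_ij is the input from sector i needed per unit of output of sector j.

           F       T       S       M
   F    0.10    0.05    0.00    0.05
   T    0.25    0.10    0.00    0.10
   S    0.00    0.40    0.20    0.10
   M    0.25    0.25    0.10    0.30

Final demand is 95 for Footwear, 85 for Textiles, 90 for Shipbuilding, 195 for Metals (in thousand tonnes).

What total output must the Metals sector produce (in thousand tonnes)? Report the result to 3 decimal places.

I − A =
  [   0.90    -0.05     0.00    -0.05]
  [  -0.25     0.90     0.00    -0.10]
  [   0.00    -0.40     0.80    -0.10]
  [  -0.25    -0.25    -0.10     0.70]
Compute the cofactors C_ij = (−1)^(i+j)·(3×3 minor ij) of I−A; the adjugate is their transpose:
adj(I−A) = Cᵀ =
  [ 0.471000   0.039500   0.005000   0.040000]
  [ 0.157500   0.485000   0.010250   0.082000]
  [ 0.108750   0.270750   0.520125   0.120750]
  [ 0.240000   0.226000   0.079750   0.638000]
det(I−A) = Σ_j (I−A)_1j·C_1j = (0.90)(0.471000) + (-0.05)(0.157500) + (0.00)(0.108750) + (-0.05)(0.240000) = 0.404025
(I − A)⁻¹ = adj(I−A) / det(I−A) ≈
  [   1.1658     0.0978     0.0124     0.0990]
  [   0.3898     1.2004     0.0254     0.2030]
  [   0.2692     0.6701     1.2874     0.2989]
  [   0.5940     0.5594     0.1974     1.5791]
x = (I − A)⁻¹ d = adj(I−A)·d / det(I−A), with det(I−A) = 0.404025:
  x_F = (0.471000·95 + 0.039500·85 + 0.005000·90 + 0.040000·195) / 0.404025 = 56.3525 / 0.404025 ≈ 139.478
  x_T = (0.157500·95 + 0.485000·85 + 0.010250·90 + 0.082000·195) / 0.404025 = 73.10 / 0.404025 ≈ 180.929
  x_S = (0.108750·95 + 0.270750·85 + 0.520125·90 + 0.120750·195) / 0.404025 = 103.7025 / 0.404025 ≈ 256.673
  x_M = (0.240000·95 + 0.226000·85 + 0.079750·90 + 0.638000·195) / 0.404025 = 173.5975 / 0.404025 ≈ 429.670

x_M = 429.670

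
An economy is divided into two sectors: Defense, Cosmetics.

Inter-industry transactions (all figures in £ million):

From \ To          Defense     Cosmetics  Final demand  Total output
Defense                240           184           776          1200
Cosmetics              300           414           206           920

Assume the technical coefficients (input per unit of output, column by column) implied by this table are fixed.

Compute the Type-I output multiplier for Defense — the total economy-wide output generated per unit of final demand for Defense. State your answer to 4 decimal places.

Technical coefficients a_ij = z_ij / X_j:
  a_11 = 240/1200 = 0.20, a_21 = 300/1200 = 0.25
  a_12 = 184/920 = 0.20, a_22 = 414/920 = 0.45
I − A =
  [   0.80    -0.20]
  [  -0.25     0.55]
det(I−A) = (0.80)(0.55) − (-0.20)(-0.25) = 0.3900
adj(I−A) = [[0.55, 0.20], [0.25, 0.80]]
(I − A)⁻¹ = adj(I−A) / det(I−A) ≈
  [   1.41026     0.51282]
  [   0.64103     2.05128]
The output multiplier for sector j is the column-j sum of the Leontief inverse (I − A)⁻¹ = adj(I−A) / det(I−A).
Column 1 of adj(I−A): (0.55, 0.25); det(I−A) = 0.3900.
m_1 = (0.55 + 0.25) / 0.3900 = 0.80 / 0.3900 ≈ 2.0513.

m_1 = 2.0513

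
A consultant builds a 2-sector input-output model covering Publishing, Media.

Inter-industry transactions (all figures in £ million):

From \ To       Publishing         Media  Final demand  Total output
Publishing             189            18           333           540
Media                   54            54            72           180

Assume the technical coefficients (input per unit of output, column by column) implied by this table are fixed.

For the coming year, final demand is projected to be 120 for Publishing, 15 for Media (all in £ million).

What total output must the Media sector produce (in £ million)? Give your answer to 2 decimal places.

x_M = 48.88

Technical coefficients a_ij = z_ij / X_j:
  a_PP = 189/540 = 0.35, a_MP = 54/540 = 0.10
  a_PM = 18/180 = 0.10, a_MM = 54/180 = 0.30
I − A =
  [   0.65    -0.10]
  [  -0.10     0.70]
det(I−A) = (0.65)(0.70) − (-0.10)(-0.10) = 0.4450
adj(I−A) = [[0.70, 0.10], [0.10, 0.65]]
(I − A)⁻¹ = adj(I−A) / det(I−A) ≈
  [   1.5730     0.2247]
  [   0.2247     1.4607]
x = (I − A)⁻¹ d = adj(I−A)·d / det(I−A), with det(I−A) = 0.4450:
  x_P = (0.70·120 + 0.10·15) / 0.4450 = 85.50 / 0.4450 ≈ 192.13
  x_M = (0.10·120 + 0.65·15) / 0.4450 = 21.75 / 0.4450 ≈ 48.88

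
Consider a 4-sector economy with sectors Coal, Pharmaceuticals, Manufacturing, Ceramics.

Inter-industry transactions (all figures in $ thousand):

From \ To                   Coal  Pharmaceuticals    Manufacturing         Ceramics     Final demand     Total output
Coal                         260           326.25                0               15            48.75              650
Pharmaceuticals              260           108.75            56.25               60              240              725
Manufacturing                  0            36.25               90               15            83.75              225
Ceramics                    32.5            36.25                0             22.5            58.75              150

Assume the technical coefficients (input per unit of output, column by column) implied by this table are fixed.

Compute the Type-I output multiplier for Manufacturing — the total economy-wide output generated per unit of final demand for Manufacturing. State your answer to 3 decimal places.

Technical coefficients a_ij = z_ij / X_j:
  a_11 = 260/650 = 0.40, a_21 = 260/650 = 0.40, a_31 = 0/650 = 0.00, a_41 = 32.5/650 = 0.05
  a_12 = 326.25/725 = 0.45, a_22 = 108.75/725 = 0.15, a_32 = 36.25/725 = 0.05, a_42 = 36.25/725 = 0.05
  a_13 = 0/225 = 0.00, a_23 = 56.25/225 = 0.25, a_33 = 90/225 = 0.40, a_43 = 0/225 = 0.00
  a_14 = 15/150 = 0.10, a_24 = 60/150 = 0.40, a_34 = 15/150 = 0.10, a_44 = 22.5/150 = 0.15
I − A =
  [   0.60    -0.45     0.00    -0.10]
  [  -0.40     0.85    -0.25    -0.40]
  [   0.00    -0.05     0.60    -0.10]
  [  -0.05    -0.05     0.00     0.85]
Compute the cofactors C_ij = (−1)^(i+j)·(3×3 minor ij) of I−A; the adjugate is their transpose:
adj(I−A) = Cᵀ =
  [ 0.409625   0.232500   0.096875   0.169000]
  [ 0.217250   0.303000   0.126250   0.183000]
  [ 0.024250   0.030500   0.253250   0.047000]
  [ 0.036875   0.031500   0.013125   0.190500]
det(I−A) = Σ_j (I−A)_1j·C_1j = (0.60)(0.409625) + (-0.45)(0.217250) + (0.00)(0.024250) + (-0.10)(0.036875) = 0.144325
(I − A)⁻¹ = adj(I−A) / det(I−A) ≈
  [   2.8382     1.6109     0.6712     1.1710]
  [   1.5053     2.0994     0.8748     1.2680]
  [   0.1680     0.2113     1.7547     0.3257]
  [   0.2555     0.2183     0.0909     1.3199]
The output multiplier for sector j is the column-j sum of the Leontief inverse (I − A)⁻¹ = adj(I−A) / det(I−A).
Column 3 of adj(I−A): (0.096875, 0.126250, 0.253250, 0.013125); det(I−A) = 0.144325.
m_3 = (0.096875 + 0.126250 + 0.253250 + 0.013125) / 0.144325 = 0.4895 / 0.144325 ≈ 3.392.

m_3 = 3.392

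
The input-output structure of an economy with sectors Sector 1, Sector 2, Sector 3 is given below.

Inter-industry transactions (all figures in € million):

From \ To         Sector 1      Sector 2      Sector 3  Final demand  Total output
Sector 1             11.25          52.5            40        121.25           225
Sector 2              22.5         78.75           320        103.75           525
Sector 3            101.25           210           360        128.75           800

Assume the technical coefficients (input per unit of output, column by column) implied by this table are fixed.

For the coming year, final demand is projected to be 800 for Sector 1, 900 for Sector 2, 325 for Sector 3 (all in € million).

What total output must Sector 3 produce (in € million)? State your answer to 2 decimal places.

Technical coefficients a_ij = z_ij / X_j:
  a_11 = 11.25/225 = 0.05, a_21 = 22.5/225 = 0.10, a_31 = 101.25/225 = 0.45
  a_12 = 52.5/525 = 0.10, a_22 = 78.75/525 = 0.15, a_32 = 210/525 = 0.40
  a_13 = 40/800 = 0.05, a_23 = 320/800 = 0.40, a_33 = 360/800 = 0.45
I − A =
  [   0.95    -0.10    -0.05]
  [  -0.10     0.85    -0.40]
  [  -0.45    -0.40     0.55]
Cofactors of I−A, C_ij = (−1)^(i+j)·(minor ij) (rows/columns in the sector order above):
  C_11 = (0.85)(0.55) − (-0.40)(-0.40) = 0.3075
  C_12 = −[(-0.10)(0.55) − (-0.40)(-0.45)] = 0.2350
  C_13 = (-0.10)(-0.40) − (0.85)(-0.45) = 0.4225
  C_21 = −[(-0.10)(0.55) − (-0.05)(-0.40)] = 0.0750
  C_22 = (0.95)(0.55) − (-0.05)(-0.45) = 0.5000
  C_23 = −[(0.95)(-0.40) − (-0.10)(-0.45)] = 0.4250
  C_31 = (-0.10)(-0.40) − (-0.05)(0.85) = 0.0825
  C_32 = −[(0.95)(-0.40) − (-0.05)(-0.10)] = 0.3850
  C_33 = (0.95)(0.85) − (-0.10)(-0.10) = 0.7975
det(I−A) = Σ_j (I−A)_1j·C_1j = (0.95)(0.3075) + (-0.10)(0.2350) + (-0.05)(0.4225) = 0.2475
adj(I−A) = Cᵀ =
  [ 0.3075   0.0750   0.0825]
  [ 0.2350   0.5000   0.3850]
  [ 0.4225   0.4250   0.7975]
(I − A)⁻¹ = adj(I−A) / det(I−A) ≈
  [   1.2424     0.3030     0.3333]
  [   0.9495     2.0202     1.5556]
  [   1.7071     1.7172     3.2222]
x = (I − A)⁻¹ d = adj(I−A)·d / det(I−A), with det(I−A) = 0.2475:
  x_1 = (0.3075·800 + 0.0750·900 + 0.0825·325) / 0.2475 = 340.3125 / 0.2475 = 1375.00
  x_2 = (0.2350·800 + 0.5000·900 + 0.3850·325) / 0.2475 = 763.125 / 0.2475 ≈ 3083.33
  x_3 = (0.4225·800 + 0.4250·900 + 0.7975·325) / 0.2475 = 979.6875 / 0.2475 ≈ 3958.33

x_3 = 3958.33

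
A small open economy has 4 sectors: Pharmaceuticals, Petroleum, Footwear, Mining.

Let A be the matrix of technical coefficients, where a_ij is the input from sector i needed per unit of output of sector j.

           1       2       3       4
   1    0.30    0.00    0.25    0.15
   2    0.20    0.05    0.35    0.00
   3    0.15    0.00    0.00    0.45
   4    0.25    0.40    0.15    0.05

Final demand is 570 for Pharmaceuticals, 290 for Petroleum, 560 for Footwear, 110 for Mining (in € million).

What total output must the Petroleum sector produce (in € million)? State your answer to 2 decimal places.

x_2 = 1123.91

I − A =
  [   0.70     0.00    -0.25    -0.15]
  [  -0.20     0.95    -0.35     0.00]
  [  -0.15     0.00     1.00    -0.45]
  [  -0.25    -0.40    -0.15     0.95]
Compute the cofactors C_ij = (−1)^(i+j)·(3×3 minor ij) of I−A; the adjugate is their transpose:
adj(I−A) = Cᵀ =
  [ 0.775375   0.105000   0.268000   0.249375]
  [ 0.265750   0.513125   0.271625   0.170625]
  [ 0.278250   0.135000   0.584125   0.320625]
  [ 0.359875   0.265000   0.277125   0.629375]
det(I−A) = Σ_j (I−A)_1j·C_1j = (0.70)(0.775375) + (0.00)(0.265750) + (-0.25)(0.278250) + (-0.15)(0.359875) = 0.41921875
(I − A)⁻¹ = adj(I−A) / det(I−A) ≈
  [   1.8496     0.2505     0.6393     0.5949]
  [   0.6339     1.2240     0.6479     0.4070]
  [   0.6637     0.3220     1.3934     0.7648]
  [   0.8584     0.6321     0.6611     1.5013]
x = (I − A)⁻¹ d = adj(I−A)·d / det(I−A), with det(I−A) = 0.41921875:
  x_1 = (0.775375·570 + 0.105000·290 + 0.268000·560 + 0.249375·110) / 0.41921875 = 649.925 / 0.41921875 ≈ 1550.32
  x_2 = (0.265750·570 + 0.513125·290 + 0.271625·560 + 0.170625·110) / 0.41921875 = 471.1625 / 0.41921875 ≈ 1123.91
  x_3 = (0.278250·570 + 0.135000·290 + 0.584125·560 + 0.320625·110) / 0.41921875 = 560.13125 / 0.41921875 ≈ 1336.13
  x_4 = (0.359875·570 + 0.265000·290 + 0.277125·560 + 0.629375·110) / 0.41921875 = 506.40 / 0.41921875 ≈ 1207.96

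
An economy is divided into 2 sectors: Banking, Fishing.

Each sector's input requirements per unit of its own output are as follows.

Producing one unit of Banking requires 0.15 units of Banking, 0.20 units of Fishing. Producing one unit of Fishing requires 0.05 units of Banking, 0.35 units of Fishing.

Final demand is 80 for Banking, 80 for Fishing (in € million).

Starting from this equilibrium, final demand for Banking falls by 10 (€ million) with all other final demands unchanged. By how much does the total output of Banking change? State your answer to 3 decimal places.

I − A =
  [   0.85    -0.05]
  [  -0.20     0.65]
det(I−A) = (0.85)(0.65) − (-0.05)(-0.20) = 0.5425
adj(I−A) = [[0.65, 0.05], [0.20, 0.85]]
(I − A)⁻¹ = adj(I−A) / det(I−A) ≈
  [   1.1982     0.0922]
  [   0.3687     1.5668]
Δx = (I − A)⁻¹ Δd with Δd having -10 in the Banking component and 0 elsewhere.
So Δx_B = L_BB · (-10), where L_BB = adj(I−A)_BB / det(I−A) = 0.65 / 0.5425.
Δx_B = 0.65 × (-10) / 0.5425 = -6.50 / 0.5425 ≈ -11.982.

Δx_B = -11.982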